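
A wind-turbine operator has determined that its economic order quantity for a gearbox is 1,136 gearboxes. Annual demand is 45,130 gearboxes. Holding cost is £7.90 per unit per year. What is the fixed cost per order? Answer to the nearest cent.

Squaring Q* = √(2DS/H) gives Q*² = 2DS/H.
From Q* = √(2DS/H): S = Q*²H / (2D) = 1,136² × 7.9 / (2 × 45,130) = 112.9506.

S ≈ £112.95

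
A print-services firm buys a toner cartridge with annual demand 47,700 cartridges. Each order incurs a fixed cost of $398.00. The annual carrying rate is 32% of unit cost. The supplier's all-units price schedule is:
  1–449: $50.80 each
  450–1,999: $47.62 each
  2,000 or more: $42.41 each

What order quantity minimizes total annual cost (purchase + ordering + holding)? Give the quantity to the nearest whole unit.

Holding cost per unit per year at price C is H = 0.32·C.
Candidates are each tier's EOQ (if it falls in that tier) and each price-break quantity.
Tier 1 ($50.80): EOQ = 1528.3 exceeds tier's upper bound 449, so this tier is dominated.
EOQ at $47.62 = 1578.5 (feasible in tier 2): TC = 47,700×$47.62 + (47,700/1578.5)×398 + (1578.5/2)×0.32×$47.62 = $2,295,527.89.
EOQ at $42.41 = 1672.7 < 2000, so use break Q=2000: TC = 47,700×$42.41 + (47,700/2000.0)×398 + (2000.0/2)×0.32×$42.41 = $2,046,020.50.
Lowest total cost is $2,046,020.50 at Q = 2000.0.

Q* ≈ 2,000 cartridges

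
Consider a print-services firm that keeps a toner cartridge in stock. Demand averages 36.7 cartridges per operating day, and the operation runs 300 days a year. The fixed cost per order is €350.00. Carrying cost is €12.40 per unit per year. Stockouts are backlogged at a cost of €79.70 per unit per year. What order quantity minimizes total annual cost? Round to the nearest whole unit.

Q* ≈ 847 cartridges

Annual demand D = 36.7 × 300 = 11,010.
With planned backorders, Q* = √(2DS/H) · √((H+B)/B).
√(2DS/H) = √(2 × 11,010 × 350 / 12.4) = 788.373.
√((H+B)/B) = √((12.4+79.7)/79.7) = 1.0750.
Q* ≈ 847.486.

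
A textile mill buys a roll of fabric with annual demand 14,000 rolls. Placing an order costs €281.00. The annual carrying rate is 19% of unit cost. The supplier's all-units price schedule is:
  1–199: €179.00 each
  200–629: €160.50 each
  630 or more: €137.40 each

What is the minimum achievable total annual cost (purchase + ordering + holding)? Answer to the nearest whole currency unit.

Holding cost per unit per year at price C is H = 0.19·C.
Candidates are each tier's EOQ (if it falls in that tier) and each price-break quantity.
Tier 1 (€179.00): EOQ = 481.0 exceeds tier's upper bound 199, so this tier is dominated.
EOQ at €160.50 = 507.9 (feasible in tier 2): TC = 14,000×€160.50 + (14,000/507.9)×281 + (507.9/2)×0.19×€160.50 = €2,262,489.82.
EOQ at €137.40 = 549.0 < 630, so use break Q=630: TC = 14,000×€137.40 + (14,000/630.0)×281 + (630.0/2)×0.19×€137.40 = €1,938,067.83.
Lowest total cost among the candidates is at Q = 630.0.

TC* ≈ €1,938,068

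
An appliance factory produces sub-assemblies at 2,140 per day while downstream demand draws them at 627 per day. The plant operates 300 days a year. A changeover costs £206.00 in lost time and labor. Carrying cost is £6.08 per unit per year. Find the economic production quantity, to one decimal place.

Q* ≈ 4,246.0 sub-assemblies

Annual demand D = 627 × 300 = 188,100.
Production build-up factor (1 − d/p) = 1 − 627/2,140 = 0.7070.
Q* = √(2DS / (H(1 − d/p))) = √(2 × 188,100 × 206 / (6.08 × 0.7070)).
= √(77,497,200 / 4.2986) ≈ 4245.987.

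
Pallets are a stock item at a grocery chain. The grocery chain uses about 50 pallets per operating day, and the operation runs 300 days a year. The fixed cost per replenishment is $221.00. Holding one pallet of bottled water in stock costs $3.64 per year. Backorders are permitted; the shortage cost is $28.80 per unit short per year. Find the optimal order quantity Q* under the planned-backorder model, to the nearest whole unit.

Q* ≈ 1,432 pallets

Annual demand D = 50 × 300 = 15,000.
With planned backorders, Q* = √(2DS/H) · √((H+B)/B).
√(2DS/H) = √(2 × 15,000 × 221 / 3.64) = 1349.603.
√((H+B)/B) = √((3.64+28.8)/28.8) = 1.0613.
Q* ≈ 1432.354.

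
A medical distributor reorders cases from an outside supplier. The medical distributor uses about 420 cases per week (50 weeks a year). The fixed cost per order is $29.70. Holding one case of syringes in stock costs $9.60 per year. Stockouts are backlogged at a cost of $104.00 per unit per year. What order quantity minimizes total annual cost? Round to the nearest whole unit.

Q* ≈ 377 cases

Annual demand D = 420 × 50 = 21,000.
With planned backorders, Q* = √(2DS/H) · √((H+B)/B).
√(2DS/H) = √(2 × 21,000 × 29.7 / 9.6) = 360.468.
√((H+B)/B) = √((9.6+104)/104) = 1.0451.
Q* ≈ 376.738.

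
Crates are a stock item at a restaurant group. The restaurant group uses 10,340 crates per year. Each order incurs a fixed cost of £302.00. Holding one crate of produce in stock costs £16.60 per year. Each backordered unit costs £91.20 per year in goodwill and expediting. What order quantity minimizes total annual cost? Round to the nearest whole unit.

Q* ≈ 667 crates

With planned backorders, Q* = √(2DS/H) · √((H+B)/B).
√(2DS/H) = √(2 × 10,340 × 302 / 16.6) = 613.373.
√((H+B)/B) = √((16.6+91.2)/91.2) = 1.0872.
Q* ≈ 666.863.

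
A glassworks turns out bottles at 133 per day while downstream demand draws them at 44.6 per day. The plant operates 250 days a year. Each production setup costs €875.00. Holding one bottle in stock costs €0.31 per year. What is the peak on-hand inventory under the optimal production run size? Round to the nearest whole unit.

Annual demand D = 44.6 × 250 = 11,150.
Production build-up factor (1 − d/p) = 1 − 44.6/133 = 0.6647.
Q* = √(2DS / (H(1 − d/p))) = √(2 × 11,150 × 875 / (0.31 × 0.6647)).
= √(19,512,500 / 0.206) ≈ 9731.399.
Maximum inventory = Q*(1 − d/p) = 9731.399 × 0.6647 ≈ 6468.088.

I_max ≈ 6,468 bottles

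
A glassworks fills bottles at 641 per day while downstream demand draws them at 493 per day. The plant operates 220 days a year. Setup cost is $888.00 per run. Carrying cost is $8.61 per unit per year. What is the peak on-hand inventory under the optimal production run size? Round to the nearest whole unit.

Annual demand D = 493 × 220 = 108,460.
Production build-up factor (1 − d/p) = 1 − 493/641 = 0.2309.
Q* = √(2DS / (H(1 − d/p))) = √(2 × 108,460 × 888 / (8.61 × 0.2309)).
= √(192,624,960 / 1.988) ≈ 9843.575.
Maximum inventory = Q*(1 − d/p) = 9843.575 × 0.2309 ≈ 2272.776.

I_max ≈ 2,273 bottles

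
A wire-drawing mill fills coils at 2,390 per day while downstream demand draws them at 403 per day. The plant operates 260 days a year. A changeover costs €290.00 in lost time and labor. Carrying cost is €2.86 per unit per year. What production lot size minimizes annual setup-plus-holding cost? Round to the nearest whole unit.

Q* ≈ 5,056 coils

Annual demand D = 403 × 260 = 104,780.
Production build-up factor (1 − d/p) = 1 − 403/2,390 = 0.8314.
Q* = √(2DS / (H(1 − d/p))) = √(2 × 104,780 × 290 / (2.86 × 0.8314)).
= √(60,772,400 / 2.3777) ≈ 5055.571.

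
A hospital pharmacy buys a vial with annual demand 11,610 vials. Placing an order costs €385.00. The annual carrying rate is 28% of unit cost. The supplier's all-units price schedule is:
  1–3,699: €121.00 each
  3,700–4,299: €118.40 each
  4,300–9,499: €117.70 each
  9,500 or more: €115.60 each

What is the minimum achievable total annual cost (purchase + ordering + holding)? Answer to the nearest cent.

Holding cost per unit per year at price C is H = 0.28·C.
For each price level, check whether its EOQ is feasible; otherwise the best quantity at that price is the breakpoint.
EOQ at €121.00 = 513.7 (feasible in tier 1): TC = 11,610×€121.00 + (11,610/513.7)×385 + (513.7/2)×0.28×€121.00 = €1,422,213.36.
EOQ at €118.40 = 519.3 < 3700, so use break Q=3700: TC = 11,610×€118.40 + (11,610/3700.0)×385 + (3700.0/2)×0.28×€118.40 = €1,437,163.27.
EOQ at €117.70 = 520.8 < 4300, so use break Q=4300: TC = 11,610×€117.70 + (11,610/4300.0)×385 + (4300.0/2)×0.28×€117.70 = €1,438,391.90.
EOQ at €115.60 = 525.5 < 9500, so use break Q=9500: TC = 11,610×€115.60 + (11,610/9500.0)×385 + (9500.0/2)×0.28×€115.60 = €1,496,334.51.
Lowest total cost among the candidates is at Q = 513.7.

TC* ≈ €1,422,213.36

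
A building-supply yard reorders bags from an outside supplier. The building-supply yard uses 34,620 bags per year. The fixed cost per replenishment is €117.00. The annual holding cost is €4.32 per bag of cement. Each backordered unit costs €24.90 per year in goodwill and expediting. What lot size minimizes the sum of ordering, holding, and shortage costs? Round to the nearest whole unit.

With planned backorders, Q* = √(2DS/H) · √((H+B)/B).
√(2DS/H) = √(2 × 34,620 × 117 / 4.32) = 1369.398.
√((H+B)/B) = √((4.32+24.9)/24.9) = 1.0833.
Q* ≈ 1483.440.

Q* ≈ 1,483 bags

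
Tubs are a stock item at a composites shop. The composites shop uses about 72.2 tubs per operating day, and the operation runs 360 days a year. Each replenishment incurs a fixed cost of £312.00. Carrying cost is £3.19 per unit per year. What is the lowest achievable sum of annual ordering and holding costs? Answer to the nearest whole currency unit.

TC* ≈ £7,193

Annual demand D = 72.2 × 360 = 25,992.
The optimal lot size = √(2DS/H) = √(2 × 25,992 × 312 / 3.19) ≈ 2254.85.
At Q*, ordering cost (D/Q*)S equals holding cost (Q*/2)H, each = √(DSH/2).
Minimum total = √(2DSH) = √(2 × 25,992 × 312 × 3.19) ≈ 7192.957.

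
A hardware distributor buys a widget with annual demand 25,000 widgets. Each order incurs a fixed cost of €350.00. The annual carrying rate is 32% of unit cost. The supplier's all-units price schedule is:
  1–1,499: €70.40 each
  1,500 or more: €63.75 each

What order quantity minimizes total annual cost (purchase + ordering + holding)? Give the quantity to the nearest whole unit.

Q* ≈ 1,500 widgets

Holding cost per unit per year at price C is H = 0.32·C.
Evaluate total cost at each tier's feasible EOQ or, if the EOQ is below the tier, at the tier's minimum quantity.
EOQ at €70.40 = 881.4 (feasible in tier 1): TC = 25,000×€70.40 + (25,000/881.4)×350 + (881.4/2)×0.32×€70.40 = €1,779,855.48.
EOQ at €63.75 = 926.2 < 1500, so use break Q=1500: TC = 25,000×€63.75 + (25,000/1500.0)×350 + (1500.0/2)×0.32×€63.75 = €1,614,883.33.
Lowest total cost is €1,614,883.33 at Q = 1500.0.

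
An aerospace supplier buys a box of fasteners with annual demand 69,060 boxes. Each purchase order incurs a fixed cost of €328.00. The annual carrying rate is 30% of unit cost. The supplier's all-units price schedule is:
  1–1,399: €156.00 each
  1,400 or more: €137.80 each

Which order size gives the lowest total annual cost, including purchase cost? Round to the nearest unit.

Holding cost per unit per year at price C is H = 0.30·C.
Evaluate total cost at each tier's feasible EOQ or, if the EOQ is below the tier, at the tier's minimum quantity.
EOQ at €156.00 = 983.9 (feasible in tier 1): TC = 69,060×€156.00 + (69,060/983.9)×328 + (983.9/2)×0.30×€156.00 = €10,819,405.60.
EOQ at €137.80 = 1046.8 < 1400, so use break Q=1400: TC = 69,060×€137.80 + (69,060/1400.0)×328 + (1400.0/2)×0.30×€137.80 = €9,561,585.77.
Lowest total cost is €9,561,585.77 at Q = 1400.0.

Q* ≈ 1,400 boxes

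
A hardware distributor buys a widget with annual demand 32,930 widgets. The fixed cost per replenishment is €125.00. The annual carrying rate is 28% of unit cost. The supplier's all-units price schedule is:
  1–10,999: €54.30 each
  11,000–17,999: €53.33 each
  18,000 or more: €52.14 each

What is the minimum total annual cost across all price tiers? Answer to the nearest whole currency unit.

TC* ≈ €1,799,287

Holding cost per unit per year at price C is H = 0.28·C.
Evaluate total cost at each tier's feasible EOQ or, if the EOQ is below the tier, at the tier's minimum quantity.
EOQ at €54.30 = 735.8 (feasible in tier 1): TC = 32,930×€54.30 + (32,930/735.8)×125 + (735.8/2)×0.28×€54.30 = €1,799,286.80.
EOQ at €53.33 = 742.5 < 11000, so use break Q=11000: TC = 32,930×€53.33 + (32,930/11000.0)×125 + (11000.0/2)×0.28×€53.33 = €1,838,659.30.
EOQ at €52.14 = 750.9 < 18000, so use break Q=18000: TC = 32,930×€52.14 + (32,930/18000.0)×125 + (18000.0/2)×0.28×€52.14 = €1,848,591.68.
Lowest total cost among the candidates is at Q = 735.8.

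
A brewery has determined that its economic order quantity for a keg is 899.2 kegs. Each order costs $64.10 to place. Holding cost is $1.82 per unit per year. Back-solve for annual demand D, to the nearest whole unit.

D ≈ 11,479 kegs per year

Invert the EOQ relation Q*² = 2DS/H.
From Q* = √(2DS/H): D = Q*²H / (2S) = 899.2² × 1.82 / (2 × 64.1) = 11478.786.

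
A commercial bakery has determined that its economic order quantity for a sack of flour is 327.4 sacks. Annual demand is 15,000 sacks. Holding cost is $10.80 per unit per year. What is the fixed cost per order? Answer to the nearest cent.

S ≈ $38.59

Invert the EOQ relation Q*² = 2DS/H.
From Q* = √(2DS/H): S = Q*²H / (2D) = 327.4² × 10.8 / (2 × 15,000) = 38.5887.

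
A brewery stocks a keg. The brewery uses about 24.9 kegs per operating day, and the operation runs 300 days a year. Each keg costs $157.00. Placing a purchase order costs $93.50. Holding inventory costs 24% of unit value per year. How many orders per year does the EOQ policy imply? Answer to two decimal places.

N ≈ 38.80 orders per year

Annual demand D = 24.9 × 300 = 7,470.
Holding cost H = 0.24 × $157.00 = $37.6800 per unit per year.
The optimal lot size = √(2DS/H) = √(2 × 7,470 × 93.5 / 37.68) ≈ 192.54.
Orders per year = D / Q* = 7,470 / 192.54 ≈ 38.797.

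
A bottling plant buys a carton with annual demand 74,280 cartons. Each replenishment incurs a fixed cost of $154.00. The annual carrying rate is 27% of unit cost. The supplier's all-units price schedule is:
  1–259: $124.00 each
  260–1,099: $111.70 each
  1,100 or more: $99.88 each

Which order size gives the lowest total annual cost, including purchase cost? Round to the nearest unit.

Holding cost per unit per year at price C is H = 0.27·C.
Evaluate total cost at each tier's feasible EOQ or, if the EOQ is below the tier, at the tier's minimum quantity.
Tier 1 ($124.00): EOQ = 826.6 exceeds tier's upper bound 259, so this tier is dominated.
EOQ at $111.70 = 871.0 (feasible in tier 2): TC = 74,280×$111.70 + (74,280/871.0)×154 + (871.0/2)×0.27×$111.70 = $8,323,343.56.
EOQ at $99.88 = 921.1 < 1100, so use break Q=1100: TC = 74,280×$99.88 + (74,280/1100.0)×154 + (1100.0/2)×0.27×$99.88 = $7,444,317.78.
Lowest total cost is $7,444,317.78 at Q = 1100.0.

Q* ≈ 1,100 cartons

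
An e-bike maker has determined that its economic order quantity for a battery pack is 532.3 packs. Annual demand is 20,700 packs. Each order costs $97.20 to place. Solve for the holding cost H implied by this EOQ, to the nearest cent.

Invert the EOQ relation Q*² = 2DS/H.
From Q* = √(2DS/H): H = 2DS / Q*² = 2 × 20,700 × 97.2 / 532.3² = 14.2021.

H ≈ $14.20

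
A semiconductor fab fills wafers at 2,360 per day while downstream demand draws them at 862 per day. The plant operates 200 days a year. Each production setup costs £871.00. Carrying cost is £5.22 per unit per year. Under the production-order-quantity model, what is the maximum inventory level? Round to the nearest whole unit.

Annual demand D = 862 × 200 = 172,400.
Production build-up factor (1 − d/p) = 1 − 862/2,360 = 0.6347.
Q* = √(2DS / (H(1 − d/p))) = √(2 × 172,400 × 871 / (5.22 × 0.6347)).
= √(300,320,800 / 3.3134) ≈ 9520.452.
Maximum inventory = Q*(1 − d/p) = 9520.452 × 0.6347 ≈ 6043.066.

I_max ≈ 6,043 wafers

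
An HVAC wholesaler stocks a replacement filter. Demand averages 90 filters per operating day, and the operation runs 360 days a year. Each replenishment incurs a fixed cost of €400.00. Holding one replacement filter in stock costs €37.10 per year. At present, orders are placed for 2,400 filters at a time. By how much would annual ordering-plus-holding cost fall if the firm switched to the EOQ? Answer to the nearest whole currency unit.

Annual demand D = 90 × 360 = 32,400.
EOQ = √(2DS/H) = √(2 × 32,400 × 400 / 37.1) ≈ 835.85.
Cost at Q* = (D/Q*)S + (Q*/2)H = √(2DSH) ≈ €31,010.19.
Cost at Q = 2,400: (32,400/2,400)×400 + (2,400/2)×37.1 = €5,400.00 + €44,520.00 = €49,920.00.
Excess = €49,920.00 − €31,010.19 = €18,909.81.

Extra cost ≈ €18,910 per year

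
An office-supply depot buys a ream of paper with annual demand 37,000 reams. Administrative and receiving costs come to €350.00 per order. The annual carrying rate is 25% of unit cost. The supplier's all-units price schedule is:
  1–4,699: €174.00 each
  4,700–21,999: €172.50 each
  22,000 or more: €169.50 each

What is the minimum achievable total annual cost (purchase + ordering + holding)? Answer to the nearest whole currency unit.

TC* ≈ €6,471,566

Holding cost per unit per year at price C is H = 0.25·C.
Candidates are each tier's EOQ (if it falls in that tier) and each price-break quantity.
EOQ at €174.00 = 771.6 (feasible in tier 1): TC = 37,000×€174.00 + (37,000/771.6)×350 + (771.6/2)×0.25×€174.00 = €6,471,565.61.
EOQ at €172.50 = 775.0 < 4700, so use break Q=4700: TC = 37,000×€172.50 + (37,000/4700.0)×350 + (4700.0/2)×0.25×€172.50 = €6,486,599.07.
EOQ at €169.50 = 781.8 < 22000, so use break Q=22000: TC = 37,000×€169.50 + (37,000/22000.0)×350 + (22000.0/2)×0.25×€169.50 = €6,738,213.64.
Lowest total cost among the candidates is at Q = 771.6.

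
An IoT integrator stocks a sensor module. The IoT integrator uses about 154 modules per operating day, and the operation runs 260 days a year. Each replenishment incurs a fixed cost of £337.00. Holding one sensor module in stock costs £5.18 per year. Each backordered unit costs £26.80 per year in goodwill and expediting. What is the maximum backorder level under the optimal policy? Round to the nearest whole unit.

Annual demand D = 154 × 260 = 40,040.
With planned backorders, Q* = √(2DS/H) · √((H+B)/B).
√(2DS/H) = √(2 × 40,040 × 337 / 5.18) = 2282.507.
√((H+B)/B) = √((5.18+26.8)/26.8) = 1.0924.
Q* ≈ 2493.354.
S* = Q* · H/(H+B) = 2493.354 × 5.18/31.98 ≈ 403.864.

S* ≈ 404 modules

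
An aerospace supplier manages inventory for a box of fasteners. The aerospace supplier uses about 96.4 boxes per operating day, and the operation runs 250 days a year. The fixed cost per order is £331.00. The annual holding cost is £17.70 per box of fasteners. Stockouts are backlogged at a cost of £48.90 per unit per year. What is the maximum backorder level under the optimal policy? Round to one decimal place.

Annual demand D = 96.4 × 250 = 24,100.
With planned backorders, Q* = √(2DS/H) · √((H+B)/B).
√(2DS/H) = √(2 × 24,100 × 331 / 17.7) = 949.404.
√((H+B)/B) = √((17.7+48.9)/48.9) = 1.1670.
Q* ≈ 1107.984.
S* = Q* · H/(H+B) = 1107.984 × 17.7/66.6 ≈ 294.464.

S* ≈ 294.5 boxes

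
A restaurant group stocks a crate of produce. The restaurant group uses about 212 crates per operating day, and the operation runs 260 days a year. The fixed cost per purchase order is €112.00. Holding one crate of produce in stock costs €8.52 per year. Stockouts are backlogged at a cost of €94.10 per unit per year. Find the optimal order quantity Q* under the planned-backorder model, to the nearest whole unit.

Annual demand D = 212 × 260 = 55,120.
With planned backorders, Q* = √(2DS/H) · √((H+B)/B).
√(2DS/H) = √(2 × 55,120 × 112 / 8.52) = 1203.812.
√((H+B)/B) = √((8.52+94.1)/94.1) = 1.0443.
Q* ≈ 1257.129.

Q* ≈ 1,257 crates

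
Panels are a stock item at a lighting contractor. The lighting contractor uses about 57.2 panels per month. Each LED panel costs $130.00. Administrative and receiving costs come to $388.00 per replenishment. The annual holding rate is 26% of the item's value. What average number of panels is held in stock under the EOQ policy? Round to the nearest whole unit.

Annual demand D = 57.2 × 12 = 686.4.
Holding cost H = 0.26 × $130.00 = $33.8000 per unit per year.
Q* = √(2DS/H) = √(2 × 686.4 × 388 / 33.8) ≈ 125.53.
Average inventory = Q*/2 ≈ 125.53 / 2 = 62.767.

Average inventory ≈ 63 panels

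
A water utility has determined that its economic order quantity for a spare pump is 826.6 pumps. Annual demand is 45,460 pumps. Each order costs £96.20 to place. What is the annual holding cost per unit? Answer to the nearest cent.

H ≈ £12.80

Squaring Q* = √(2DS/H) gives Q*² = 2DS/H.
From Q* = √(2DS/H): H = 2DS / Q*² = 2 × 45,460 × 96.2 / 826.6² = 12.8010.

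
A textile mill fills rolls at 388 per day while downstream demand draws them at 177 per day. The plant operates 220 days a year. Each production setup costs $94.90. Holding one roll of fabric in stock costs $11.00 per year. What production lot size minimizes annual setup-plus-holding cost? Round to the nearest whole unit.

Q* ≈ 1,112 rolls

Annual demand D = 177 × 220 = 38,940.
Production build-up factor (1 − d/p) = 1 − 177/388 = 0.5438.
Q* = √(2DS / (H(1 − d/p))) = √(2 × 38,940 × 94.9 / (11 × 0.5438)).
= √(7,390,812 / 5.982) ≈ 1111.538.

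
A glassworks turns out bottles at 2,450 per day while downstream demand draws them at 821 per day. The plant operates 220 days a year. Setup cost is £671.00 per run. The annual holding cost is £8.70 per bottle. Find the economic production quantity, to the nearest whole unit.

Q* ≈ 6,473 bottles

Annual demand D = 821 × 220 = 180,620.
Production build-up factor (1 − d/p) = 1 − 821/2,450 = 0.6649.
Q* = √(2DS / (H(1 − d/p))) = √(2 × 180,620 × 671 / (8.7 × 0.6649)).
= √(242,392,040 / 5.7846) ≈ 6473.245.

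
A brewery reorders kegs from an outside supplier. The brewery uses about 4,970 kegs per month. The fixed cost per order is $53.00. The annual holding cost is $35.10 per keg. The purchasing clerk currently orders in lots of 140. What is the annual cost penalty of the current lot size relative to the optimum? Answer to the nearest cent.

Extra cost ≈ $10,138.81 per year

Annual demand D = 4,970 × 12 = 59,640.
EOQ = √(2DS/H) = √(2 × 59,640 × 53 / 35.1) ≈ 424.39.
Cost at Q* = (D/Q*)S + (Q*/2)H = √(2DSH) ≈ $14,896.19.
Cost at Q = 140: (59,640/140)×53 + (140/2)×35.1 = $22,578.00 + $2,457.00 = $25,035.00.
Excess = $25,035.00 − $14,896.19 = $10,138.81.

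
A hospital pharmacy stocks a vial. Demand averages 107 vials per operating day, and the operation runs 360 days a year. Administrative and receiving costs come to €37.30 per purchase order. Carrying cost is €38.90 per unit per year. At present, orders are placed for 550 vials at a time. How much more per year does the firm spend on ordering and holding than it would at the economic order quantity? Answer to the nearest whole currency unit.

Extra cost ≈ €2,737 per year

Annual demand D = 107 × 360 = 38,520.
EOQ = √(2DS/H) = √(2 × 38,520 × 37.3 / 38.9) ≈ 271.79.
Cost at Q* = (D/Q*)S + (Q*/2)H = √(2DSH) ≈ €10,572.74.
Cost at Q = 550: (38,520/550)×37.3 + (550/2)×38.9 = €2,612.36 + €10,697.50 = €13,309.86.
Excess = €13,309.86 − €10,572.74 = €2,737.12.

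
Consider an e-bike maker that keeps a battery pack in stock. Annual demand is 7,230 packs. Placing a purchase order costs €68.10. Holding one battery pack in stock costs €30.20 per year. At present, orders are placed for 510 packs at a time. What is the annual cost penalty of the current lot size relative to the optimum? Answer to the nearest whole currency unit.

Extra cost ≈ €3,213 per year

EOQ = √(2DS/H) = √(2 × 7,230 × 68.1 / 30.2) ≈ 180.57.
Cost at Q* = (D/Q*)S + (Q*/2)H = √(2DSH) ≈ €5,453.32.
Cost at Q = 510: (7,230/510)×68.1 + (510/2)×30.2 = €965.42 + €7,701.00 = €8,666.42.
Excess = €8,666.42 − €5,453.32 = €3,213.10.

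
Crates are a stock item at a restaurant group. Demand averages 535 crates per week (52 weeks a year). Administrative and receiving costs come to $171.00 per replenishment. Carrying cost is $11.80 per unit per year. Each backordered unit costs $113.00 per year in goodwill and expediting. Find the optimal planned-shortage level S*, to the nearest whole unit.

Annual demand D = 535 × 52 = 27,820.
With planned backorders, Q* = √(2DS/H) · √((H+B)/B).
√(2DS/H) = √(2 × 27,820 × 171 / 11.8) = 897.947.
√((H+B)/B) = √((11.8+113)/113) = 1.0509.
Q* ≈ 943.667.
S* = Q* · H/(H+B) = 943.667 × 11.8/124.8 ≈ 89.225.

S* ≈ 89 crates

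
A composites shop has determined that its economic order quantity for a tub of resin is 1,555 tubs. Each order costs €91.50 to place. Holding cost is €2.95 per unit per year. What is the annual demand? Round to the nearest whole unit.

D ≈ 38,979 tubs per year

Invert the EOQ relation Q*² = 2DS/H.
From Q* = √(2DS/H): D = Q*²H / (2S) = 1,555² × 2.95 / (2 × 91.5) = 38979.092.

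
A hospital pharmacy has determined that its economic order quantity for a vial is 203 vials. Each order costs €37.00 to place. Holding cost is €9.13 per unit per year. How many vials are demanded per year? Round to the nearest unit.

The basic EOQ model gives Q* = √(2DS/H); rearrange for the unknown.
From Q* = √(2DS/H): D = Q*²H / (2S) = 203² × 9.13 / (2 × 37) = 5084.300.

D ≈ 5,084 vials per year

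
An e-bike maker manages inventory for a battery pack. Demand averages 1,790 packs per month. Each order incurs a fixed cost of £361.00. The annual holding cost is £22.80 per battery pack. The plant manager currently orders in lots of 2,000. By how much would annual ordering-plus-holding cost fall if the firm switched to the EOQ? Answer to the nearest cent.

Extra cost ≈ £7,873.01 per year

Annual demand D = 1,790 × 12 = 21,480.
EOQ = √(2DS/H) = √(2 × 21,480 × 361 / 22.8) ≈ 824.74.
Cost at Q* = (D/Q*)S + (Q*/2)H = √(2DSH) ≈ £18,804.13.
Cost at Q = 2,000: (21,480/2,000)×361 + (2,000/2)×22.8 = £3,877.14 + £22,800.00 = £26,677.14.
Excess = £26,677.14 − £18,804.13 = £7,873.01.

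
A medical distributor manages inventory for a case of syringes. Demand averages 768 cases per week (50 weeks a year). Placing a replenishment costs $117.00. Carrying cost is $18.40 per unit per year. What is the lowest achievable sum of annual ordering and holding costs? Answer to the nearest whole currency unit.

TC* ≈ $12,858

Annual demand D = 768 × 50 = 38,400.
The optimal lot size = √(2DS/H) = √(2 × 38,400 × 117 / 18.4) ≈ 698.82.
At the optimum the two cost components are equal, so total cost = 2·(Q*/2)H = Q*·H.
Minimum total = √(2DSH) = √(2 × 38,400 × 117 × 18.4) ≈ 12858.267.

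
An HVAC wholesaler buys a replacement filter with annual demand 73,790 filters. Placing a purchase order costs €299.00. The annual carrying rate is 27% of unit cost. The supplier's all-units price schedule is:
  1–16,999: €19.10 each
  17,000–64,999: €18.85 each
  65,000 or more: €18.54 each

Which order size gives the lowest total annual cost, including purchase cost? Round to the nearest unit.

Holding cost per unit per year at price C is H = 0.27·C.
Candidates are each tier's EOQ (if it falls in that tier) and each price-break quantity.
EOQ at €19.10 = 2925.2 (feasible in tier 1): TC = 73,790×€19.10 + (73,790/2925.2)×299 + (2925.2/2)×0.27×€19.10 = €1,424,474.09.
EOQ at €18.85 = 2944.5 < 17000, so use break Q=17000: TC = 73,790×€18.85 + (73,790/17000.0)×299 + (17000.0/2)×0.27×€18.85 = €1,435,500.09.
EOQ at €18.54 = 2969.0 < 65000, so use break Q=65000: TC = 73,790×€18.54 + (73,790/65000.0)×299 + (65000.0/2)×0.27×€18.54 = €1,531,094.53.
Lowest total cost is €1,424,474.09 at Q = 2925.2.

Q* ≈ 2,925 filters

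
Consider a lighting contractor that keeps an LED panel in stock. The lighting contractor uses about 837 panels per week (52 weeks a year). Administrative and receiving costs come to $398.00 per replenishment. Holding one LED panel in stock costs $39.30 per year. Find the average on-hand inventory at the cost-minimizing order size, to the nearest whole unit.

Average inventory ≈ 469 panels

Annual demand D = 837 × 52 = 43,524.
Q* = √(2DS/H) = √(2 × 43,524 × 398 / 39.3) ≈ 938.91.
Average inventory = Q*/2 ≈ 938.91 / 2 = 469.456.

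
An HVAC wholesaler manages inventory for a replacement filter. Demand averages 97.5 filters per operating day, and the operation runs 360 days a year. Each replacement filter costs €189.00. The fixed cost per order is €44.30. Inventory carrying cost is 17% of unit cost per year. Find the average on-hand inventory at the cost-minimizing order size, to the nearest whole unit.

Annual demand D = 97.5 × 360 = 35,100.
Holding cost H = 0.17 × €189.00 = €32.1300 per unit per year.
The optimal lot size = √(2DS/H) = √(2 × 35,100 × 44.3 / 32.13) ≈ 311.11.
Average inventory = Q*/2 ≈ 311.11 / 2 = 155.555.

Average inventory ≈ 156 filters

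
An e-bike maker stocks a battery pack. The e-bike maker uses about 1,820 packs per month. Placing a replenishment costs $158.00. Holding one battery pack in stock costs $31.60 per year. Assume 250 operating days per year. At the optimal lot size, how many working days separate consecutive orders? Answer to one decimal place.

Annual demand D = 1,820 × 12 = 21,840.
Q* = √(2DS/H) = √(2 × 21,840 × 158 / 31.6) ≈ 467.33.
Cycle time = Q*/D × 250 = 467.33 / 21,840 × 250 ≈ 5.350 days.

T ≈ 5.3 days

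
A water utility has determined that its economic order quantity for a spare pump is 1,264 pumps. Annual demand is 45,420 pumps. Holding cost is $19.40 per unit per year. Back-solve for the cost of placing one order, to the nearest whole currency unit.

Squaring Q* = √(2DS/H) gives Q*² = 2DS/H.
From Q* = √(2DS/H): S = Q*²H / (2D) = 1,264² × 19.4 / (2 × 45,420) = 341.2076.

S ≈ $341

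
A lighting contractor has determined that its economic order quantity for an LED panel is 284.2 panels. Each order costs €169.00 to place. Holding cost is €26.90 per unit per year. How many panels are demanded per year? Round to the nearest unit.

D ≈ 6,428 panels per year

The basic EOQ model gives Q* = √(2DS/H); rearrange for the unknown.
From Q* = √(2DS/H): D = Q*²H / (2S) = 284.2² × 26.9 / (2 × 169) = 6428.116.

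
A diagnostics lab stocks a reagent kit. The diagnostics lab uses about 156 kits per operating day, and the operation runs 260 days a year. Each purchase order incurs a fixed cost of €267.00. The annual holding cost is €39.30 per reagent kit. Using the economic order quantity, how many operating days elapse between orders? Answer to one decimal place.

Annual demand D = 156 × 260 = 40,560.
The optimal lot size = √(2DS/H) = √(2 × 40,560 × 267 / 39.3) ≈ 742.37.
Cycle time = Q*/D × 260 = 742.37 / 40,560 × 260 ≈ 4.759 days.

T ≈ 4.8 days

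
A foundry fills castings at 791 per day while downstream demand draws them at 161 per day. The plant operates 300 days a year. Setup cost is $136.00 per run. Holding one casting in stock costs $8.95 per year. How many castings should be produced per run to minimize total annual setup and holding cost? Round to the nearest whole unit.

Annual demand D = 161 × 300 = 48,300.
Production build-up factor (1 − d/p) = 1 − 161/791 = 0.7965.
Q* = √(2DS / (H(1 − d/p))) = √(2 × 48,300 × 136 / (8.95 × 0.7965)).
= √(13,137,600 / 7.1283) ≈ 1357.577.

Q* ≈ 1,358 castings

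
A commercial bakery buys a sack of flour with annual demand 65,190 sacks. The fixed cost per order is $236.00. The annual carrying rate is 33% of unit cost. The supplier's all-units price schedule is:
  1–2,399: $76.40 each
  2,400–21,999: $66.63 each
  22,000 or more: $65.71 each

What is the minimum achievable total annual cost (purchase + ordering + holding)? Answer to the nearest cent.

Holding cost per unit per year at price C is H = 0.33·C.
Evaluate total cost at each tier's feasible EOQ or, if the EOQ is below the tier, at the tier's minimum quantity.
EOQ at $76.40 = 1104.7 (feasible in tier 1): TC = 65,190×$76.40 + (65,190/1104.7)×236 + (1104.7/2)×0.33×$76.40 = $5,008,368.56.
EOQ at $66.63 = 1183.0 < 2400, so use break Q=2400: TC = 65,190×$66.63 + (65,190/2400.0)×236 + (2400.0/2)×0.33×$66.63 = $4,376,405.53.
EOQ at $65.71 = 1191.2 < 22000, so use break Q=22000: TC = 65,190×$65.71 + (65,190/22000.0)×236 + (22000.0/2)×0.33×$65.71 = $4,522,861.51.
Lowest total cost among the candidates is at Q = 2400.0.

TC* ≈ $4,376,405.53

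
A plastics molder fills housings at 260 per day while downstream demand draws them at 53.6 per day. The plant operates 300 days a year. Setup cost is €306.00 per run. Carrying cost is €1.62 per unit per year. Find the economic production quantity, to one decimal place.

Q* ≈ 2,766.3 housings

Annual demand D = 53.6 × 300 = 16,080.
Production build-up factor (1 − d/p) = 1 − 53.6/260 = 0.7938.
Q* = √(2DS / (H(1 − d/p))) = √(2 × 16,080 × 306 / (1.62 × 0.7938)).
= √(9,840,960 / 1.286) ≈ 2766.260.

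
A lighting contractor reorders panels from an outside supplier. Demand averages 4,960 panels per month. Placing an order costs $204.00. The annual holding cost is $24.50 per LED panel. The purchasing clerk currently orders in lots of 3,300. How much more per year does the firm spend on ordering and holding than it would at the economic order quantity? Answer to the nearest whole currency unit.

Annual demand D = 4,960 × 12 = 59,520.
EOQ = √(2DS/H) = √(2 × 59,520 × 204 / 24.5) ≈ 995.59.
Cost at Q* = (D/Q*)S + (Q*/2)H = √(2DSH) ≈ $24,391.84.
Cost at Q = 3,300: (59,520/3,300)×204 + (3,300/2)×24.5 = $3,679.42 + $40,425.00 = $44,104.42.
Excess = $44,104.42 − $24,391.84 = $19,712.58.

Extra cost ≈ $19,713 per year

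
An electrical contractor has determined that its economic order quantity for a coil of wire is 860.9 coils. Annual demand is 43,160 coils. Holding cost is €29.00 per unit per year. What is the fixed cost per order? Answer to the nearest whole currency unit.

Invert the EOQ relation Q*² = 2DS/H.
From Q* = √(2DS/H): S = Q*²H / (2D) = 860.9² × 29 / (2 × 43,160) = 248.9958.

S ≈ €249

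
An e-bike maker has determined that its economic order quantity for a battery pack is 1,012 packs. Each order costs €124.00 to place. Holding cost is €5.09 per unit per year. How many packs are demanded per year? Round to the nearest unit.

The basic EOQ model gives Q* = √(2DS/H); rearrange for the unknown.
From Q* = √(2DS/H): D = Q*²H / (2S) = 1,012² × 5.09 / (2 × 124) = 21019.730.

D ≈ 21,020 packs per year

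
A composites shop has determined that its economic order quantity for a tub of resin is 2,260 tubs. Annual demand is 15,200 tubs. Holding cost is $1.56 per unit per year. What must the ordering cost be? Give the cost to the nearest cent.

S ≈ $262.10

Squaring Q* = √(2DS/H) gives Q*² = 2DS/H.
From Q* = √(2DS/H): S = Q*²H / (2D) = 2,260² × 1.56 / (2 × 15,200) = 262.1005.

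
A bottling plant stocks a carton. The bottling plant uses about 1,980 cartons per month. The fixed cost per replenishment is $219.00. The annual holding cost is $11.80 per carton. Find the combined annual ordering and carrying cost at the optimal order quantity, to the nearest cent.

TC* ≈ $11,081.57

Annual demand D = 1,980 × 12 = 23,760.
EOQ = √(2DS/H) = √(2 × 23,760 × 219 / 11.8) ≈ 939.12.
At the optimum the two cost components are equal, so total cost = 2·(Q*/2)H = Q*·H.
Minimum total = √(2DSH) = √(2 × 23,760 × 219 × 11.8) ≈ 11081.570.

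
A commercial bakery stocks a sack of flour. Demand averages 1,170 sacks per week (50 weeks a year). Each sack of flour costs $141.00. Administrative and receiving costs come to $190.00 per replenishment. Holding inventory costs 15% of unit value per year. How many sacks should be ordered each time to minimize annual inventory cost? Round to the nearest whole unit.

Annual demand D = 1,170 × 50 = 58,500.
Holding cost H = 0.15 × $141.00 = $21.1500 per unit per year.
EOQ = √(2DS / H) = √(2 × 58,500 × 190 / 21.15).
= √(22,230,000 / 21.15) = √1,051,063.8298 ≈ 1025.214.

Q* ≈ 1,025 sacks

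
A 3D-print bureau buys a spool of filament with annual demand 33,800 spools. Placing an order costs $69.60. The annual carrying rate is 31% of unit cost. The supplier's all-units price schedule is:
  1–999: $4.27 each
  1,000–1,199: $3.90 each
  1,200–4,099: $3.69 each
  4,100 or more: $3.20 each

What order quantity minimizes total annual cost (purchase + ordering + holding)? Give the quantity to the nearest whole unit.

Q* ≈ 4,100 spools

Holding cost per unit per year at price C is H = 0.31·C.
Candidates are each tier's EOQ (if it falls in that tier) and each price-break quantity.
Tier 1 ($4.27): EOQ = 1885.3 exceeds tier's upper bound 999, so this tier is dominated.
Tier 2 ($3.90): EOQ = 1972.7 exceeds tier's upper bound 1199, so this tier is dominated.
EOQ at $3.69 = 2028.1 (feasible in tier 3): TC = 33,800×$3.69 + (33,800/2028.1)×69.6 + (2028.1/2)×0.31×$3.69 = $127,041.91.
EOQ at $3.20 = 2177.8 < 4100, so use break Q=4100: TC = 33,800×$3.20 + (33,800/4100.0)×69.6 + (4100.0/2)×0.31×$3.20 = $110,767.38.
Lowest total cost is $110,767.38 at Q = 4100.0.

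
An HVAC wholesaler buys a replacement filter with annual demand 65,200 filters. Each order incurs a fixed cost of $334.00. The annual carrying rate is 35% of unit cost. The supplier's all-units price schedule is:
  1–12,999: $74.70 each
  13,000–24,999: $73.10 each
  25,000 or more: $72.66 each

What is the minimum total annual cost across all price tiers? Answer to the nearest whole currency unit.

Holding cost per unit per year at price C is H = 0.35·C.
For each price level, check whether its EOQ is feasible; otherwise the best quantity at that price is the breakpoint.
EOQ at $74.70 = 1290.7 (feasible in tier 1): TC = 65,200×$74.70 + (65,200/1290.7)×334 + (1290.7/2)×0.35×$74.70 = $4,904,184.76.
EOQ at $73.10 = 1304.7 < 13000, so use break Q=13000: TC = 65,200×$73.10 + (65,200/13000.0)×334 + (13000.0/2)×0.35×$73.10 = $4,934,097.64.
EOQ at $72.66 = 1308.7 < 25000, so use break Q=25000: TC = 65,200×$72.66 + (65,200/25000.0)×334 + (25000.0/2)×0.35×$72.66 = $5,056,190.57.
Lowest total cost among the candidates is at Q = 1290.7.

TC* ≈ $4,904,185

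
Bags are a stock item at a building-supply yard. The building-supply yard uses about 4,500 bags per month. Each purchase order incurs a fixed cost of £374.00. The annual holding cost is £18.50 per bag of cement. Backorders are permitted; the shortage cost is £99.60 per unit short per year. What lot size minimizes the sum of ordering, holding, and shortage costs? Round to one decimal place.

Annual demand D = 4,500 × 12 = 54,000.
With planned backorders, Q* = √(2DS/H) · √((H+B)/B).
√(2DS/H) = √(2 × 54,000 × 374 / 18.5) = 1477.617.
√((H+B)/B) = √((18.5+99.6)/99.6) = 1.0889.
Q* ≈ 1609.004.

Q* ≈ 1,609.0 bags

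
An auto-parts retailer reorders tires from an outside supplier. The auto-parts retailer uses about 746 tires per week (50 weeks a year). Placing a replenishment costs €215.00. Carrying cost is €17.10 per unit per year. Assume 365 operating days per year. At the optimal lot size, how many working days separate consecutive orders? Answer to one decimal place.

T ≈ 9.5 days

Annual demand D = 746 × 50 = 37,300.
Q* = √(2DS/H) = √(2 × 37,300 × 215 / 17.1) ≈ 968.48.
Cycle time = Q*/D × 365 = 968.48 / 37,300 × 365 ≈ 9.477 days.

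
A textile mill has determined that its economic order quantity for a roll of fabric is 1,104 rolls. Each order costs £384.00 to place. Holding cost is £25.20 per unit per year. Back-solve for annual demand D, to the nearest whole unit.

The basic EOQ model gives Q* = √(2DS/H); rearrange for the unknown.
From Q* = √(2DS/H): D = Q*²H / (2S) = 1,104² × 25.2 / (2 × 384) = 39992.400.

D ≈ 39,992 rolls per year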